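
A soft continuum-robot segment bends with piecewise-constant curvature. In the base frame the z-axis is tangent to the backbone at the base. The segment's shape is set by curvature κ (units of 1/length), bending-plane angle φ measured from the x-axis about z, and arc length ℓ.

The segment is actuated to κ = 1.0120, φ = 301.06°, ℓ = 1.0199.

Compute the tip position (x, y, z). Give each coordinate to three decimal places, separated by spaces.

0.248 -0.412 0.848

θ = κ·ℓ = 1.0120 × 1.0199 = 1.03214 rad
ρ = (1 − cos θ)/κ = (1 − 0.51298)/1.0120 = 0.48124
z = sin θ / κ = 0.85840/1.0120 = 0.84822
x = ρ cos φ = 0.48124 × cos(301.06°) = 0.24829
y = ρ sin φ = 0.48124 × sin(301.06°) = -0.41224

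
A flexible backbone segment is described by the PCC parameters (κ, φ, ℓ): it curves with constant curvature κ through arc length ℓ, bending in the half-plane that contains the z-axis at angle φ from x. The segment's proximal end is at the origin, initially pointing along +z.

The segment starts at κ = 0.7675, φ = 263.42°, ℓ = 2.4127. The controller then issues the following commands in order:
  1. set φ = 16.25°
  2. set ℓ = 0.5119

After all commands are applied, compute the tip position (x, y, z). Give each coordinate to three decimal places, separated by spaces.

0.095 0.028 0.499

initial: κ=0.7675, φ=263.42°, ℓ=2.4127
cmd 1: set φ=16.25° → (κ,φ,ℓ)=(0.7675,16.25°,2.4127) → tip=(1.5977,0.4657,1.2518)
cmd 2: set ℓ=0.5119 → (κ,φ,ℓ)=(0.7675,16.25°,0.5119) → tip=(0.0953,0.0278,0.4988)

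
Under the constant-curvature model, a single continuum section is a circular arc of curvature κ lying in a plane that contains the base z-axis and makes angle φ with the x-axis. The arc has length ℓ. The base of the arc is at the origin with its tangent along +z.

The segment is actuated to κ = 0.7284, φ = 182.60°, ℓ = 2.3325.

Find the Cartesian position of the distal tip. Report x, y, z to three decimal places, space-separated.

-1.547 -0.070 1.362

θ = κ·ℓ = 0.7284 × 2.3325 = 1.69899 rad
ρ = (1 − cos θ)/κ = (1 − -0.12785)/0.7284 = 1.54839
z = sin θ / κ = 0.99179/0.7284 = 1.36161
x = ρ cos φ = 1.54839 × cos(182.60°) = -1.54679
y = ρ sin φ = 1.54839 × sin(182.60°) = -0.07024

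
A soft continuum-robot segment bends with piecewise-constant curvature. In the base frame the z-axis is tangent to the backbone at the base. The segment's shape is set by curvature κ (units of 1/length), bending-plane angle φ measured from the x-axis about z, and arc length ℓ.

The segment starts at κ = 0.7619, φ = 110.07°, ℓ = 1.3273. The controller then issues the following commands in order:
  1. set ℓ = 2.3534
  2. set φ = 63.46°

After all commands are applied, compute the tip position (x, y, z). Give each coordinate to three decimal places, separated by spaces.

0.716 1.433 1.280

initial: κ=0.7619, φ=110.07°, ℓ=1.3273
cmd 1: set ℓ=2.3534 → (κ,φ,ℓ)=(0.7619,110.07°,2.3534) → tip=(-0.5497,1.5046,1.2802)
cmd 2: set φ=63.46° → (κ,φ,ℓ)=(0.7619,63.46°,2.3534) → tip=(0.7157,1.4330,1.2802)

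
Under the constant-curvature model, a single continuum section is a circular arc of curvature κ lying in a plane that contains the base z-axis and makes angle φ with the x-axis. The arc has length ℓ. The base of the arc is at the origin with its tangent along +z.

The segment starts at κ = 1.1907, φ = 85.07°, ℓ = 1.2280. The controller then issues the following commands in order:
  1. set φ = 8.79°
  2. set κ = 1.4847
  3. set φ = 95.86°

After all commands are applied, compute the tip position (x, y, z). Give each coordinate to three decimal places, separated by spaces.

initial: κ=1.1907, φ=85.07°, ℓ=1.2280
cmd 1: set φ=8.79° → (κ,φ,ℓ)=(1.1907,8.79°,1.2280) → tip=(0.7400,0.1144,0.8349)
cmd 2: set κ=1.4847 → (κ,φ,ℓ)=(1.4847,8.79°,1.2280) → tip=(0.8319,0.1286,0.6522)
cmd 3: set φ=95.86° → (κ,φ,ℓ)=(1.4847,95.86°,1.2280) → tip=(-0.0859,0.8373,0.6522)

-0.086 0.837 0.652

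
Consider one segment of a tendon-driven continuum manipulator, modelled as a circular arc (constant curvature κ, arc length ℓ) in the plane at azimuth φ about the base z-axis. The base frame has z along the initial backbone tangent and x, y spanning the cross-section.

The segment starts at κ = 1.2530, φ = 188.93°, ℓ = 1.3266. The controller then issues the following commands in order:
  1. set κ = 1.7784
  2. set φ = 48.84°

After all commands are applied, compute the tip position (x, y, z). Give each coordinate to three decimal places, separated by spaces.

0.633 0.724 0.396

initial: κ=1.2530, φ=188.93°, ℓ=1.3266
cmd 1: set κ=1.7784 → (κ,φ,ℓ)=(1.7784,188.93°,1.3266) → tip=(-0.9495,-0.1492,0.3964)
cmd 2: set φ=48.84° → (κ,φ,ℓ)=(1.7784,48.84°,1.3266) → tip=(0.6326,0.7236,0.3964)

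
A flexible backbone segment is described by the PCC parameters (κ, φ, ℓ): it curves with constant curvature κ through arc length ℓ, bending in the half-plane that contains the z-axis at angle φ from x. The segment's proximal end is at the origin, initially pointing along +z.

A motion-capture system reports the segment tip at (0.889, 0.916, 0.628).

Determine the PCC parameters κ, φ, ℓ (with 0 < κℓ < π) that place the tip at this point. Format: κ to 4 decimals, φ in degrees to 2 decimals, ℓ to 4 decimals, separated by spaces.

1.2615 45.86 1.7655

ρ = √(x²+y²) = √(0.889² + 0.916²) = 1.27647
φ = atan2(y, x) mod 360° = atan2(0.916, 0.889) = 45.8570°
|p|² = ρ² + z² = 1.27647² + 0.628² = 2.02376
κ = 2ρ / |p|² = 2×1.27647 / 2.02376 = 1.26148
θ = 2·atan2(ρ, z) = 2·atan2(1.27647, 0.628) = 2.22717 rad
ℓ = θ/κ = 2.22717/1.26148 = 1.76552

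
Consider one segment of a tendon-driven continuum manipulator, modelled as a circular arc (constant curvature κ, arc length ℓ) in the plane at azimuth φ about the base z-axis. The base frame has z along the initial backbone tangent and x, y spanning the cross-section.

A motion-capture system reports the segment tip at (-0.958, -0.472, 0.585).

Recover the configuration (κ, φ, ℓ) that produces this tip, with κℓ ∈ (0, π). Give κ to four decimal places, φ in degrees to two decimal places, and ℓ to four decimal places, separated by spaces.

ρ = √(x²+y²) = √(-0.958² + -0.472²) = 1.06796
φ = atan2(y, x) mod 360° = atan2(-0.472, -0.958) = 206.2292°
|p|² = ρ² + z² = 1.06796² + 0.585² = 1.48277
κ = 2ρ / |p|² = 2×1.06796 / 1.48277 = 1.44050
θ = 2·atan2(ρ, z) = 2·atan2(1.06796, 0.585) = 2.13933 rad
ℓ = θ/κ = 2.13933/1.44050 = 1.48514

1.4405 206.23 1.4851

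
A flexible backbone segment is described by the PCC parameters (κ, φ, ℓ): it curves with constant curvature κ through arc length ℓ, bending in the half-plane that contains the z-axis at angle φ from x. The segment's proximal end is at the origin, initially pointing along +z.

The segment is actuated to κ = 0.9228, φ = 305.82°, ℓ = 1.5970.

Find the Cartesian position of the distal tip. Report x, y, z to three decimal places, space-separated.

θ = κ·ℓ = 0.9228 × 1.5970 = 1.47371 rad
ρ = (1 − cos θ)/κ = (1 − 0.09693)/0.9228 = 0.97862
z = sin θ / κ = 0.99529/0.9228 = 1.07856
x = ρ cos φ = 0.97862 × cos(305.82°) = 0.57273
y = ρ sin φ = 0.97862 × sin(305.82°) = -0.79352

0.573 -0.794 1.079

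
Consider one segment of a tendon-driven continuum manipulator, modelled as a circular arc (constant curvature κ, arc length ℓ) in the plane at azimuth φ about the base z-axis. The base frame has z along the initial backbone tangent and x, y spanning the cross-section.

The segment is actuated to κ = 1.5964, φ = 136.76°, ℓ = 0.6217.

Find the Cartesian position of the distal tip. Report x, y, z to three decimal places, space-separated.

θ = κ·ℓ = 1.5964 × 0.6217 = 0.99248 rad
ρ = (1 − cos θ)/κ = (1 − 0.54661)/1.5964 = 0.28401
z = sin θ / κ = 0.83739/1.5964 = 0.52455
x = ρ cos φ = 0.28401 × cos(136.76°) = -0.20690
y = ρ sin φ = 0.28401 × sin(136.76°) = 0.19456

-0.207 0.195 0.525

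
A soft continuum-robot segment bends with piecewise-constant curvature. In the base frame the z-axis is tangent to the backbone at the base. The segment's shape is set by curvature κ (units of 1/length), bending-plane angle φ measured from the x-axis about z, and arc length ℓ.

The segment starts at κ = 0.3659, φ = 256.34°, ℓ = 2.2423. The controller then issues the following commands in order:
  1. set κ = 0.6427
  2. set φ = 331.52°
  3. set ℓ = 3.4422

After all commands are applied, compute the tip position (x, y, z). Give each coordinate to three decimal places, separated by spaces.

2.186 -1.186 1.247

initial: κ=0.3659, φ=256.34°, ℓ=2.2423
cmd 1: set κ=0.6427 → (κ,φ,ℓ)=(0.6427,256.34°,2.2423) → tip=(-0.3199,-1.3164,1.5429)
cmd 2: set φ=331.52° → (κ,φ,ℓ)=(0.6427,331.52°,2.2423) → tip=(1.1908,-0.6460,1.5429)
cmd 3: set ℓ=3.4422 → (κ,φ,ℓ)=(0.6427,331.52°,3.4422) → tip=(2.1860,-1.1859,1.2466)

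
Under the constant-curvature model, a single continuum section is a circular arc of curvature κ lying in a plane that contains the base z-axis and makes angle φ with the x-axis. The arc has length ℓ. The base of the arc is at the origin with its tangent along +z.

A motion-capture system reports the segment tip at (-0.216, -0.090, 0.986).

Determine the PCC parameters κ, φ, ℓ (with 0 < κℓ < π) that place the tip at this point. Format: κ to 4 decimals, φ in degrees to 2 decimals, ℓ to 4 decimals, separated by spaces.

0.4557 202.62 1.0226

ρ = √(x²+y²) = √(-0.216² + -0.090²) = 0.23400
φ = atan2(y, x) mod 360° = atan2(-0.090, -0.216) = 202.6199°
|p|² = ρ² + z² = 0.23400² + 0.986² = 1.02695
κ = 2ρ / |p|² = 2×0.23400 / 1.02695 = 0.45572
θ = 2·atan2(ρ, z) = 2·atan2(0.23400, 0.986) = 0.46602 rad
ℓ = θ/κ = 0.46602/0.45572 = 1.02262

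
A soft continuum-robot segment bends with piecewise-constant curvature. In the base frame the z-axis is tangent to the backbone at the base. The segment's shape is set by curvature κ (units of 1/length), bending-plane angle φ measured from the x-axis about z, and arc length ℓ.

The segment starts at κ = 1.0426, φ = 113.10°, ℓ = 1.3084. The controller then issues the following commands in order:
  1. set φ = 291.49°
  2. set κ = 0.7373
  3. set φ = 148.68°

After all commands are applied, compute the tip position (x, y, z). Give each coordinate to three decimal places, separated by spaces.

initial: κ=1.0426, φ=113.10°, ℓ=1.3084
cmd 1: set φ=291.49° → (κ,φ,ℓ)=(1.0426,291.49°,1.3084) → tip=(0.2793,-0.7093,0.9387)
cmd 2: set κ=0.7373 → (κ,φ,ℓ)=(0.7373,291.49°,1.3084) → tip=(0.2138,-0.5431,1.1147)
cmd 3: set φ=148.68° → (κ,φ,ℓ)=(0.7373,148.68°,1.3084) → tip=(-0.4986,0.3034,1.1147)

-0.499 0.303 1.115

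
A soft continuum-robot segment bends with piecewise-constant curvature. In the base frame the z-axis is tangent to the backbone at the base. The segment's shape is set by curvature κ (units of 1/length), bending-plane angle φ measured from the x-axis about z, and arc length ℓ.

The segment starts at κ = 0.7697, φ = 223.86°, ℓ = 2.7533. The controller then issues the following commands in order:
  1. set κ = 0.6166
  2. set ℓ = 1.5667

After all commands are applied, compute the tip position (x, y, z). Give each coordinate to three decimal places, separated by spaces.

-0.504 -0.485 1.334

initial: κ=0.7697, φ=223.86°, ℓ=2.7533
cmd 1: set κ=0.6166 → (κ,φ,ℓ)=(0.6166,223.86°,2.7533) → tip=(-1.3174,-1.2659,1.6088)
cmd 2: set ℓ=1.5667 → (κ,φ,ℓ)=(0.6166,223.86°,1.5667) → tip=(-0.5045,-0.4848,1.3341)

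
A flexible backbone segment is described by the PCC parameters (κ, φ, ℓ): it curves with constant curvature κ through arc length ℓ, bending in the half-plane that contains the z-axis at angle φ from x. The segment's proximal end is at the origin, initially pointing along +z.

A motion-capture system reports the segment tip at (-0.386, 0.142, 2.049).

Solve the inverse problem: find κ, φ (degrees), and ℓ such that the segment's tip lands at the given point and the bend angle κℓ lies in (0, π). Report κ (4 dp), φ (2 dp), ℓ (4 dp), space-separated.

ρ = √(x²+y²) = √(-0.386² + 0.142²) = 0.41129
φ = atan2(y, x) mod 360° = atan2(0.142, -0.386) = 159.8027°
|p|² = ρ² + z² = 0.41129² + 2.049² = 4.36756
κ = 2ρ / |p|² = 2×0.41129 / 4.36756 = 0.18834
θ = 2·atan2(ρ, z) = 2·atan2(0.41129, 2.049) = 0.39619 rad
ℓ = θ/κ = 0.39619/0.18834 = 2.10360

0.1883 159.80 2.1036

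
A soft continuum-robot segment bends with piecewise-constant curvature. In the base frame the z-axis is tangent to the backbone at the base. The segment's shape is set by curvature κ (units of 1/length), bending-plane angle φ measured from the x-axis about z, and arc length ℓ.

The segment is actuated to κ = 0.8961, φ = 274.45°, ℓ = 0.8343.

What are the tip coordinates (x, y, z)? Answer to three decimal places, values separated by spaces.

θ = κ·ℓ = 0.8961 × 0.8343 = 0.74762 rad
ρ = (1 − cos θ)/κ = (1 − 0.73331)/0.8961 = 0.29761
z = sin θ / κ = 0.67989/0.8961 = 0.75872
x = ρ cos φ = 0.29761 × cos(274.45°) = 0.02309
y = ρ sin φ = 0.29761 × sin(274.45°) = -0.29671

0.023 -0.297 0.759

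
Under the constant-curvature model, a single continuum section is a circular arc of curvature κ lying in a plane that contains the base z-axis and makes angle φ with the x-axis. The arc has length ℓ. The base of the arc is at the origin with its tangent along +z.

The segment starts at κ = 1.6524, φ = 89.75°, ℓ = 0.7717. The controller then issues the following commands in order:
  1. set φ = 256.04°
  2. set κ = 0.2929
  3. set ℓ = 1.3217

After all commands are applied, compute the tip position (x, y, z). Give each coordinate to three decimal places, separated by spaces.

-0.061 -0.245 1.289

initial: κ=1.6524, φ=89.75°, ℓ=0.7717
cmd 1: set φ=256.04° → (κ,φ,ℓ)=(1.6524,256.04°,0.7717) → tip=(-0.1035,-0.4162,0.5789)
cmd 2: set κ=0.2929 → (κ,φ,ℓ)=(0.2929,256.04°,0.7717) → tip=(-0.0210,-0.0843,0.7651)
cmd 3: set ℓ=1.3217 → (κ,φ,ℓ)=(0.2929,256.04°,1.3217) → tip=(-0.0610,-0.2452,1.2889)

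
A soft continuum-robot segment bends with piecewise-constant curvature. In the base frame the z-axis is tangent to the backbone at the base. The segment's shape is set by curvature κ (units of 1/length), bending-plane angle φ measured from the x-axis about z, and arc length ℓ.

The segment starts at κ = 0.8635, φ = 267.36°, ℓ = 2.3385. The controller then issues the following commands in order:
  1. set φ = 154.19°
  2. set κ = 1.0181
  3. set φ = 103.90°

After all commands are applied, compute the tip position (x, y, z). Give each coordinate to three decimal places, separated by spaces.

-0.407 1.644 0.677

initial: κ=0.8635, φ=267.36°, ℓ=2.3385
cmd 1: set φ=154.19° → (κ,φ,ℓ)=(0.8635,154.19°,2.3385) → tip=(-1.4946,0.7228,1.0435)
cmd 2: set κ=1.0181 → (κ,φ,ℓ)=(1.0181,154.19°,2.3385) → tip=(-1.5247,0.7374,0.6772)
cmd 3: set φ=103.90° → (κ,φ,ℓ)=(1.0181,103.90°,2.3385) → tip=(-0.4069,1.6441,0.6772)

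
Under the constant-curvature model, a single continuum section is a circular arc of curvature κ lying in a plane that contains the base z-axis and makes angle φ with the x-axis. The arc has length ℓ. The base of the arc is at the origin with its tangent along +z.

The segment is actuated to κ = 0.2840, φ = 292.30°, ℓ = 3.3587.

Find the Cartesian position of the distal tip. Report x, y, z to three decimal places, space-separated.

θ = κ·ℓ = 0.2840 × 3.3587 = 0.95387 rad
ρ = (1 − cos θ)/κ = (1 − 0.57853)/0.2840 = 1.48405
z = sin θ / κ = 0.81566/0.2840 = 2.87205
x = ρ cos φ = 1.48405 × cos(292.30°) = 0.56313
y = ρ sin φ = 1.48405 × sin(292.30°) = -1.37306

0.563 -1.373 2.872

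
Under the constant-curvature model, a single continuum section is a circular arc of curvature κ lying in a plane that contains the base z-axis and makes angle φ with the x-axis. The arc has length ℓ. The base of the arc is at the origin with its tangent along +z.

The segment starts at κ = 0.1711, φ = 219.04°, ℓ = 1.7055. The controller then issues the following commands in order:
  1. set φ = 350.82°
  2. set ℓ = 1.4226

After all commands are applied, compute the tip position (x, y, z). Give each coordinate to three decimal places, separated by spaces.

0.170 -0.027 1.409

initial: κ=0.1711, φ=219.04°, ℓ=1.7055
cmd 1: set φ=350.82° → (κ,φ,ℓ)=(0.1711,350.82°,1.7055) → tip=(0.2439,-0.0394,1.6814)
cmd 2: set ℓ=1.4226 → (κ,φ,ℓ)=(0.1711,350.82°,1.4226) → tip=(0.1701,-0.0275,1.4086)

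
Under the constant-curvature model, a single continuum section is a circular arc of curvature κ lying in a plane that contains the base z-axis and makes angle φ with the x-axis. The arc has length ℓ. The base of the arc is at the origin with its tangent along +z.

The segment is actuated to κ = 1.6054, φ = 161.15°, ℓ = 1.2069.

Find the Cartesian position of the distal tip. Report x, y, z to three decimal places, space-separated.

θ = κ·ℓ = 1.6054 × 1.2069 = 1.93756 rad
ρ = (1 − cos θ)/κ = (1 − -0.35859)/1.6054 = 0.84626
z = sin θ / κ = 0.93349/1.6054 = 0.58147
x = ρ cos φ = 0.84626 × cos(161.15°) = -0.80088
y = ρ sin φ = 0.84626 × sin(161.15°) = 0.27342

-0.801 0.273 0.581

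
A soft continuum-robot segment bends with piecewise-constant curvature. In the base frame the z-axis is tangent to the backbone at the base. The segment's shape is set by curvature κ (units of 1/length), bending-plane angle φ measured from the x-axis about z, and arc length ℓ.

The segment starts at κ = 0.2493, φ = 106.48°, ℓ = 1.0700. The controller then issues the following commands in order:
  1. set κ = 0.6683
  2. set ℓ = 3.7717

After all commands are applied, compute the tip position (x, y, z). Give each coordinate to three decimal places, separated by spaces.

initial: κ=0.2493, φ=106.48°, ℓ=1.0700
cmd 1: set κ=0.6683 → (κ,φ,ℓ)=(0.6683,106.48°,1.0700) → tip=(-0.1040,0.3515,0.9811)
cmd 2: set ℓ=3.7717 → (κ,φ,ℓ)=(0.6683,106.48°,3.7717) → tip=(-0.7697,2.6019,0.8706)

-0.770 2.602 0.871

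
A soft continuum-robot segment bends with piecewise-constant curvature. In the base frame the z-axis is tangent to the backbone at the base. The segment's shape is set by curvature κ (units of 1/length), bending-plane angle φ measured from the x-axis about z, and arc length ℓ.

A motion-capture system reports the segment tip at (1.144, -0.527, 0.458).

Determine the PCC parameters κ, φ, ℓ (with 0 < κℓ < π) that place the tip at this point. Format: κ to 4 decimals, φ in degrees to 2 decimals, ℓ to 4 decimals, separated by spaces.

ρ = √(x²+y²) = √(1.144² + -0.527²) = 1.25955
φ = atan2(y, x) mod 360° = atan2(-0.527, 1.144) = 335.2662°
|p|² = ρ² + z² = 1.25955² + 0.458² = 1.79623
κ = 2ρ / |p|² = 2×1.25955 / 1.79623 = 1.40244
θ = 2·atan2(ρ, z) = 2·atan2(1.25955, 0.458) = 2.44408 rad
ℓ = θ/κ = 2.44408/1.40244 = 1.74273

1.4024 335.27 1.7427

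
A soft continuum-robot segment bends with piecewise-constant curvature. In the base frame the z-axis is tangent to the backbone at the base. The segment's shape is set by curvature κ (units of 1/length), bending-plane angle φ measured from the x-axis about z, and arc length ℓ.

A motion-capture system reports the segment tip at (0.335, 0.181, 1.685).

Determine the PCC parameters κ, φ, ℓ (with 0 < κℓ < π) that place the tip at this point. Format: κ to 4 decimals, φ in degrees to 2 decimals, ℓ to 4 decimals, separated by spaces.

ρ = √(x²+y²) = √(0.335² + 0.181²) = 0.38077
φ = atan2(y, x) mod 360° = atan2(0.181, 0.335) = 28.3823°
|p|² = ρ² + z² = 0.38077² + 1.685² = 2.98421
κ = 2ρ / |p|² = 2×0.38077 / 2.98421 = 0.25519
θ = 2·atan2(ρ, z) = 2·atan2(0.38077, 1.685) = 0.44449 rad
ℓ = θ/κ = 0.44449/0.25519 = 1.74179

0.2552 28.38 1.7418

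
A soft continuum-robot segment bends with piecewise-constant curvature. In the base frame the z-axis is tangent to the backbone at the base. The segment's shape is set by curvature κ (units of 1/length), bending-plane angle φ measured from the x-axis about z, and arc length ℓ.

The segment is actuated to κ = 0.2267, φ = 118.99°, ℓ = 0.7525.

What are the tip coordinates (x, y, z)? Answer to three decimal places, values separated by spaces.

-0.031 0.056 0.749

θ = κ·ℓ = 0.2267 × 0.7525 = 0.17059 rad
ρ = (1 − cos θ)/κ = (1 − 0.98548)/0.2267 = 0.06403
z = sin θ / κ = 0.16977/0.2267 = 0.74886
x = ρ cos φ = 0.06403 × cos(118.99°) = -0.03103
y = ρ sin φ = 0.06403 × sin(118.99°) = 0.05601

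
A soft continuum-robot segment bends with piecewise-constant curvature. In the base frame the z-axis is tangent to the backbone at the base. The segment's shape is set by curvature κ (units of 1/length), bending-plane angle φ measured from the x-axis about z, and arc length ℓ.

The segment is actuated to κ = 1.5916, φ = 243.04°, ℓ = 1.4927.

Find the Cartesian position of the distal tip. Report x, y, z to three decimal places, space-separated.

θ = κ·ℓ = 1.5916 × 1.4927 = 2.37578 rad
ρ = (1 − cos θ)/κ = (1 − -0.72082)/1.5916 = 1.08119
z = sin θ / κ = 0.69312/1.5916 = 0.43549
x = ρ cos φ = 1.08119 × cos(243.04°) = -0.49018
y = ρ sin φ = 1.08119 × sin(243.04°) = -0.96369

-0.490 -0.964 0.435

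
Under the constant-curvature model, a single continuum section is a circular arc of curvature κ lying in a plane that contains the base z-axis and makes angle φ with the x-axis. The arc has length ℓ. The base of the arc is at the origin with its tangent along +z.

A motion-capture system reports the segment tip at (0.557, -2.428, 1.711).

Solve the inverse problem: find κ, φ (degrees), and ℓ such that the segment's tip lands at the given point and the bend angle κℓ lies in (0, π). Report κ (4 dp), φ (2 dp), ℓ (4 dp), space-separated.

0.5455 282.92 3.5524

ρ = √(x²+y²) = √(0.557² + -2.428²) = 2.49107
φ = atan2(y, x) mod 360° = atan2(-2.428, 0.557) = 282.9205°
|p|² = ρ² + z² = 2.49107² + 1.711² = 9.13295
κ = 2ρ / |p|² = 2×2.49107 / 9.13295 = 0.54551
θ = 2·atan2(ρ, z) = 2·atan2(2.49107, 1.711) = 1.93790 rad
ℓ = θ/κ = 1.93790/0.54551 = 3.55243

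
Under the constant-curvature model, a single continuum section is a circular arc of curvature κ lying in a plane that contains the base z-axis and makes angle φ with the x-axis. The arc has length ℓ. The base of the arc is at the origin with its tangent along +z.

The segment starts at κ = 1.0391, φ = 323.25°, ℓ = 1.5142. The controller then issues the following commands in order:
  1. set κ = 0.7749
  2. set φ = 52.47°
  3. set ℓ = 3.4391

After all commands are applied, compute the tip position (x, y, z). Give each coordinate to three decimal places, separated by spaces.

initial: κ=1.0391, φ=323.25°, ℓ=1.5142
cmd 1: set κ=0.7749 → (κ,φ,ℓ)=(0.7749,323.25°,1.5142) → tip=(0.6338,-0.4733,1.1899)
cmd 2: set φ=52.47° → (κ,φ,ℓ)=(0.7749,52.47°,1.5142) → tip=(0.4819,0.6273,1.1899)
cmd 3: set ℓ=3.4391 → (κ,φ,ℓ)=(0.7749,52.47°,3.4391) → tip=(1.4847,1.9327,0.5921)

1.485 1.933 0.592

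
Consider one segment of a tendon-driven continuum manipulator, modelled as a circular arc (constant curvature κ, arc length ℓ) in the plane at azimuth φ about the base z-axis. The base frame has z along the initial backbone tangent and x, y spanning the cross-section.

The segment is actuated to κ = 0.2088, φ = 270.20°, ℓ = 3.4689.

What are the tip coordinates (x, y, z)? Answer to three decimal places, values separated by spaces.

0.004 -1.202 3.173

θ = κ·ℓ = 0.2088 × 3.4689 = 0.72431 rad
ρ = (1 − cos θ)/κ = (1 − 0.74896)/0.2088 = 1.20230
z = sin θ / κ = 0.66262/0.2088 = 3.17345
x = ρ cos φ = 1.20230 × cos(270.20°) = 0.00420
y = ρ sin φ = 1.20230 × sin(270.20°) = -1.20230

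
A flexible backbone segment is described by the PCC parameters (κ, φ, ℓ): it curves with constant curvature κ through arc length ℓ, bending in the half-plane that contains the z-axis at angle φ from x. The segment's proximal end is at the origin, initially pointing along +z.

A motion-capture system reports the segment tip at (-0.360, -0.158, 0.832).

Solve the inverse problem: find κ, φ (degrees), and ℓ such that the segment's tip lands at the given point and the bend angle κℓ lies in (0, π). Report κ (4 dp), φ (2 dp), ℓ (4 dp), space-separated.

0.9286 203.70 0.9508

ρ = √(x²+y²) = √(-0.360² + -0.158²) = 0.39315
φ = atan2(y, x) mod 360° = atan2(-0.158, -0.360) = 203.6961°
|p|² = ρ² + z² = 0.39315² + 0.832² = 0.84679
κ = 2ρ / |p|² = 2×0.39315 / 0.84679 = 0.92856
θ = 2·atan2(ρ, z) = 2·atan2(0.39315, 0.832) = 0.88286 rad
ℓ = θ/κ = 0.88286/0.92856 = 0.95079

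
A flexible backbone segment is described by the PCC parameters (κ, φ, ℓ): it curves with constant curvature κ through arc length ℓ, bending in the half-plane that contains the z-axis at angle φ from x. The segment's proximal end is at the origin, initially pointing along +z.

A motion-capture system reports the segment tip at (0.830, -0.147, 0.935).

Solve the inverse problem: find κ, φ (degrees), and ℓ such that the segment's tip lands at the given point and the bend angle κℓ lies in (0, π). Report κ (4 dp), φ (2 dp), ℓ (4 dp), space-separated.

1.0638 349.96 1.3793

ρ = √(x²+y²) = √(0.830² + -0.147²) = 0.84292
φ = atan2(y, x) mod 360° = atan2(-0.147, 0.830) = 349.9566°
|p|² = ρ² + z² = 0.84292² + 0.935² = 1.58473
κ = 2ρ / |p|² = 2×0.84292 / 1.58473 = 1.06380
θ = 2·atan2(ρ, z) = 2·atan2(0.84292, 0.935) = 1.46730 rad
ℓ = θ/κ = 1.46730/1.06380 = 1.37931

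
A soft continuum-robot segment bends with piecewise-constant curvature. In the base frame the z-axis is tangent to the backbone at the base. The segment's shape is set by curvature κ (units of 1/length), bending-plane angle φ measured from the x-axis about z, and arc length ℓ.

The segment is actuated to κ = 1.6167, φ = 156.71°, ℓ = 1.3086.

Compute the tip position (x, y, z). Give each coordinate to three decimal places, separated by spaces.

θ = κ·ℓ = 1.6167 × 1.3086 = 2.11561 rad
ρ = (1 − cos θ)/κ = (1 − -0.51826)/1.6167 = 0.93911
z = sin θ / κ = 0.85522/1.6167 = 0.52899
x = ρ cos φ = 0.93911 × cos(156.71°) = -0.86259
y = ρ sin φ = 0.93911 × sin(156.71°) = 0.37131

-0.863 0.371 0.529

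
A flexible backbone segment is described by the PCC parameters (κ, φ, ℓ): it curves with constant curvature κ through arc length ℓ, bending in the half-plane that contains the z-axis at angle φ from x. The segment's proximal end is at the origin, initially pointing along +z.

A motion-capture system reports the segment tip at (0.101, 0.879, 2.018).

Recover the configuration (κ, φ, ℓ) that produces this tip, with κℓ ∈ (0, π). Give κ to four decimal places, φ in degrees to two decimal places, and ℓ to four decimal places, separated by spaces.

ρ = √(x²+y²) = √(0.101² + 0.879²) = 0.88478
φ = atan2(y, x) mod 360° = atan2(0.879, 0.101) = 83.4453°
|p|² = ρ² + z² = 0.88478² + 2.018² = 4.85517
κ = 2ρ / |p|² = 2×0.88478 / 4.85517 = 0.36447
θ = 2·atan2(ρ, z) = 2·atan2(0.88478, 2.018) = 0.82641 rad
ℓ = θ/κ = 0.82641/0.36447 = 2.26742

0.3645 83.45 2.2674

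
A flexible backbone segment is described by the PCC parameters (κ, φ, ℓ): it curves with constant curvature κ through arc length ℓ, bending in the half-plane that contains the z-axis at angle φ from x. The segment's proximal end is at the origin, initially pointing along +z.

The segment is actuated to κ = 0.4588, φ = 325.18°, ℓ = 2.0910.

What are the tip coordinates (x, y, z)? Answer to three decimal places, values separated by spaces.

θ = κ·ℓ = 0.4588 × 2.0910 = 0.95935 rad
ρ = (1 − cos θ)/κ = (1 − 0.57405)/0.4588 = 0.92840
z = sin θ / κ = 0.81882/0.4588 = 1.78470
x = ρ cos φ = 0.92840 × cos(325.18°) = 0.76217
y = ρ sin φ = 0.92840 × sin(325.18°) = -0.53011

0.762 -0.530 1.785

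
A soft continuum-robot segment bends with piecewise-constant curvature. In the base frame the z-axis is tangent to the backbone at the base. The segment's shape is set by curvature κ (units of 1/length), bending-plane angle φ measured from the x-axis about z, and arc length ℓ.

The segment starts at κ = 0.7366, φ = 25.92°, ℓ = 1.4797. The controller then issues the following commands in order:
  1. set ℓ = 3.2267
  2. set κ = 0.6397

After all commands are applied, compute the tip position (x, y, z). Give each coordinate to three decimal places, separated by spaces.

2.072 1.007 1.377

initial: κ=0.7366, φ=25.92°, ℓ=1.4797
cmd 1: set ℓ=3.2267 → (κ,φ,ℓ)=(0.7366,25.92°,3.2267) → tip=(2.1020,1.0216,0.9400)
cmd 2: set κ=0.6397 → (κ,φ,ℓ)=(0.6397,25.92°,3.2267) → tip=(2.0718,1.0069,1.3768)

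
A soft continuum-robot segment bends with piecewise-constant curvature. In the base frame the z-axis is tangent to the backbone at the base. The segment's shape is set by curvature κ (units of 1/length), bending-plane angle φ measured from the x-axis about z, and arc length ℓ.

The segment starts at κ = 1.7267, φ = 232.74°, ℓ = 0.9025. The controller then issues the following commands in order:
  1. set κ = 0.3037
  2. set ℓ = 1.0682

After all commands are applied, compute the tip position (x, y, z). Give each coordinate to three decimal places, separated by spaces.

-0.104 -0.137 1.050

initial: κ=1.7267, φ=232.74°, ℓ=0.9025
cmd 1: set κ=0.3037 → (κ,φ,ℓ)=(0.3037,232.74°,0.9025) → tip=(-0.0744,-0.0978,0.8912)
cmd 2: set ℓ=1.0682 → (κ,φ,ℓ)=(0.3037,232.74°,1.0682) → tip=(-0.1040,-0.1367,1.0496)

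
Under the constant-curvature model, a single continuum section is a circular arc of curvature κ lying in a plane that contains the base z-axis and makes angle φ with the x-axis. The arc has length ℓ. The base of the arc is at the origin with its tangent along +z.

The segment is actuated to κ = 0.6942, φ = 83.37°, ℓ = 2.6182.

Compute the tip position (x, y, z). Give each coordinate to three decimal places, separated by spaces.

0.207 1.780 1.397

θ = κ·ℓ = 0.6942 × 2.6182 = 1.81755 rad
ρ = (1 − cos θ)/κ = (1 − -0.24426)/0.6942 = 1.79237
z = sin θ / κ = 0.96971/0.6942 = 1.39687
x = ρ cos φ = 1.79237 × cos(83.37°) = 0.20694
y = ρ sin φ = 1.79237 × sin(83.37°) = 1.78038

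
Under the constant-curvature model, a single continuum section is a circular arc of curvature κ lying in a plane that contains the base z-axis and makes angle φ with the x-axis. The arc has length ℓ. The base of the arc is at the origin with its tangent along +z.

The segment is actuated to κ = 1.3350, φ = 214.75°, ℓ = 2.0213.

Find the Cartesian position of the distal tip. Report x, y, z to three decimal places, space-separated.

-1.171 -0.813 0.321

θ = κ·ℓ = 1.3350 × 2.0213 = 2.69844 rad
ρ = (1 − cos θ)/κ = (1 − -0.90340)/1.3350 = 1.42577
z = sin θ / κ = 0.42879/1.3350 = 0.32119
x = ρ cos φ = 1.42577 × cos(214.75°) = -1.17148
y = ρ sin φ = 1.42577 × sin(214.75°) = -0.81268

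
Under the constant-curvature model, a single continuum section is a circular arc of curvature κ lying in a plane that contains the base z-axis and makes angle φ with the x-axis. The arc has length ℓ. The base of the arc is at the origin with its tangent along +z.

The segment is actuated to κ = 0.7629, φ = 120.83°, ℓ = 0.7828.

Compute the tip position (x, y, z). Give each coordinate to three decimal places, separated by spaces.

-0.116 0.195 0.737

θ = κ·ℓ = 0.7629 × 0.7828 = 0.59720 rad
ρ = (1 − cos θ)/κ = (1 − 0.82691)/0.7629 = 0.22688
z = sin θ / κ = 0.56233/0.7629 = 0.73709
x = ρ cos φ = 0.22688 × cos(120.83°) = -0.11627
y = ρ sin φ = 0.22688 × sin(120.83°) = 0.19482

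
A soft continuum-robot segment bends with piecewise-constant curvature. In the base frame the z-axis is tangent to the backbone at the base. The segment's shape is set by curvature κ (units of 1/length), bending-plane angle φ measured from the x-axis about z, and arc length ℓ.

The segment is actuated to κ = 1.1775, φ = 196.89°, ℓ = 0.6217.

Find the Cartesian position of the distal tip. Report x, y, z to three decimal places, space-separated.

θ = κ·ℓ = 1.1775 × 0.6217 = 0.73205 rad
ρ = (1 − cos θ)/κ = (1 − 0.74380)/1.1775 = 0.21758
z = sin θ / κ = 0.66840/1.1775 = 0.56764
x = ρ cos φ = 0.21758 × cos(196.89°) = -0.20819
y = ρ sin φ = 0.21758 × sin(196.89°) = -0.06321

-0.208 -0.063 0.568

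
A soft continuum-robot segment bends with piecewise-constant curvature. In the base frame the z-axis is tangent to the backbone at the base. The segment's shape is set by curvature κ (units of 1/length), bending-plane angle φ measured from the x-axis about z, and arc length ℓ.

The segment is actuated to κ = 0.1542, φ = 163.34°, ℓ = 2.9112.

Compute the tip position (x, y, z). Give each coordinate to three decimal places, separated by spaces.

θ = κ·ℓ = 0.1542 × 2.9112 = 0.44891 rad
ρ = (1 − cos θ)/κ = (1 − 0.90092)/0.1542 = 0.64253
z = sin θ / κ = 0.43398/0.1542 = 2.81440
x = ρ cos φ = 0.64253 × cos(163.34°) = -0.61556
y = ρ sin φ = 0.64253 × sin(163.34°) = 0.18421

-0.616 0.184 2.814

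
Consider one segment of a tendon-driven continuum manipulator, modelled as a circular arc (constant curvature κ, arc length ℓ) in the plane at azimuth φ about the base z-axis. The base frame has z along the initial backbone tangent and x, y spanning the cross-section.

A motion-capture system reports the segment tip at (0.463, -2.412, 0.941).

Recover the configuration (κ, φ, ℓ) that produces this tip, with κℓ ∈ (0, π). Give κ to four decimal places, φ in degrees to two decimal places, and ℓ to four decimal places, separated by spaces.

ρ = √(x²+y²) = √(0.463² + -2.412²) = 2.45604
φ = atan2(y, x) mod 360° = atan2(-2.412, 0.463) = 280.8661°
|p|² = ρ² + z² = 2.45604² + 0.941² = 6.91759
κ = 2ρ / |p|² = 2×2.45604 / 6.91759 = 0.71008
θ = 2·atan2(ρ, z) = 2·atan2(2.45604, 0.941) = 2.40982 rad
ℓ = θ/κ = 2.40982/0.71008 = 3.39371

0.7101 280.87 3.3937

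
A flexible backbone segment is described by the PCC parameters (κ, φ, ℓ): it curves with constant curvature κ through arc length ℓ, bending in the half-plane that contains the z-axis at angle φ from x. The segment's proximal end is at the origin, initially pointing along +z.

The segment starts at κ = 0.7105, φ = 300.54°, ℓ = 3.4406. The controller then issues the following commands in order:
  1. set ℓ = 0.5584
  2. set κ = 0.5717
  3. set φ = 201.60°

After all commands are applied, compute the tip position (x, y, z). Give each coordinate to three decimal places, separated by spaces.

-0.082 -0.033 0.549

initial: κ=0.7105, φ=300.54°, ℓ=3.4406
cmd 1: set ℓ=0.5584 → (κ,φ,ℓ)=(0.7105,300.54°,0.5584) → tip=(0.0556,-0.0942,0.5439)
cmd 2: set κ=0.5717 → (κ,φ,ℓ)=(0.5717,300.54°,0.5584) → tip=(0.0449,-0.0761,0.5490)
cmd 3: set φ=201.60° → (κ,φ,ℓ)=(0.5717,201.60°,0.5584) → tip=(-0.0822,-0.0325,0.5490)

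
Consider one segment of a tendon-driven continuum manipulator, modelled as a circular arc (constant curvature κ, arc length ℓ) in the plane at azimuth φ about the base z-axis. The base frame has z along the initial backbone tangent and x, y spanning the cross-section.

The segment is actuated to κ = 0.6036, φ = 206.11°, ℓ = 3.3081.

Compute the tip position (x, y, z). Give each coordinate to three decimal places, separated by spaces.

-2.102 -1.030 1.509

θ = κ·ℓ = 0.6036 × 3.3081 = 1.99677 rad
ρ = (1 − cos θ)/κ = (1 − -0.41321)/0.6036 = 2.34130
z = sin θ / κ = 0.91064/0.6036 = 1.50868
x = ρ cos φ = 2.34130 × cos(206.11°) = -2.10237
y = ρ sin φ = 2.34130 × sin(206.11°) = -1.03040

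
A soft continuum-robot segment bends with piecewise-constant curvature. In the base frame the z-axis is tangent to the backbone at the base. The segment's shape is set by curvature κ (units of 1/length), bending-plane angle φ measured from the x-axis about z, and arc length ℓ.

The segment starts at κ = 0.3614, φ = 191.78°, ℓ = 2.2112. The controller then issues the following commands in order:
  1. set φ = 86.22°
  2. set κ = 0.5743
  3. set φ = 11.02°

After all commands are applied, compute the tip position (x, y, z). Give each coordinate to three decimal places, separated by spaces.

initial: κ=0.3614, φ=191.78°, ℓ=2.2112
cmd 1: set φ=86.22° → (κ,φ,ℓ)=(0.3614,86.22°,2.2112) → tip=(0.0552,0.8357,1.9833)
cmd 2: set κ=0.5743 → (κ,φ,ℓ)=(0.5743,86.22°,2.2112) → tip=(0.0808,1.2225,1.6630)
cmd 3: set φ=11.02° → (κ,φ,ℓ)=(0.5743,11.02°,2.2112) → tip=(1.2026,0.2342,1.6630)

1.203 0.234 1.663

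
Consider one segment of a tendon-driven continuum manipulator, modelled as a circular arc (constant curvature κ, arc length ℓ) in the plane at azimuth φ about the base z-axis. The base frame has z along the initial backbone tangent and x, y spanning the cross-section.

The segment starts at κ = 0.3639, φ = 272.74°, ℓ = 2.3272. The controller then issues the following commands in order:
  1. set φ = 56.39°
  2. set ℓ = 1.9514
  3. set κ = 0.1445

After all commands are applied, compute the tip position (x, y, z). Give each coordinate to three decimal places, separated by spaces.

initial: κ=0.3639, φ=272.74°, ℓ=2.3272
cmd 1: set φ=56.39° → (κ,φ,ℓ)=(0.3639,56.39°,2.3272) → tip=(0.5136,0.7728,2.0588)
cmd 2: set ℓ=1.9514 → (κ,φ,ℓ)=(0.3639,56.39°,1.9514) → tip=(0.3677,0.5532,1.7915)
cmd 3: set κ=0.1445 → (κ,φ,ℓ)=(0.1445,56.39°,1.9514) → tip=(0.1513,0.2276,1.9256)

0.151 0.228 1.926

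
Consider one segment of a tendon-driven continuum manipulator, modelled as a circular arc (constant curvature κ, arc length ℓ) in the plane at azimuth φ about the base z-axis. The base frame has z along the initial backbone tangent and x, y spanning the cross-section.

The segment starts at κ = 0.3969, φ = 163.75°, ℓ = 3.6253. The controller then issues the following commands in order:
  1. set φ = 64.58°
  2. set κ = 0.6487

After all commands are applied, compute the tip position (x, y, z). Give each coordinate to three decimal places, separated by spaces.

1.128 2.372 1.095

initial: κ=0.3969, φ=163.75°, ℓ=3.6253
cmd 1: set φ=64.58° → (κ,φ,ℓ)=(0.3969,64.58°,3.6253) → tip=(0.9393,1.9763,2.4976)
cmd 2: set κ=0.6487 → (κ,φ,ℓ)=(0.6487,64.58°,3.6253) → tip=(1.1275,2.3724,1.0949)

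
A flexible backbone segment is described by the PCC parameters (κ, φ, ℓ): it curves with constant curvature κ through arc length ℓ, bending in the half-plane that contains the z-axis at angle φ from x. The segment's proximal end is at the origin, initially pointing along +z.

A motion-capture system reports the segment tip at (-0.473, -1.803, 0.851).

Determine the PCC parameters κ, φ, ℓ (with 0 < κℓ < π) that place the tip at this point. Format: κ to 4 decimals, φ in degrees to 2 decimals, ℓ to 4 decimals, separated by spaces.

ρ = √(x²+y²) = √(-0.473² + -1.803²) = 1.86401
φ = atan2(y, x) mod 360° = atan2(-1.803, -0.473) = 255.3002°
|p|² = ρ² + z² = 1.86401² + 0.851² = 4.19874
κ = 2ρ / |p|² = 2×1.86401 / 4.19874 = 0.88789
θ = 2·atan2(ρ, z) = 2·atan2(1.86401, 0.851) = 2.28503 rad
ℓ = θ/κ = 2.28503/0.88789 = 2.57355

0.8879 255.30 2.5735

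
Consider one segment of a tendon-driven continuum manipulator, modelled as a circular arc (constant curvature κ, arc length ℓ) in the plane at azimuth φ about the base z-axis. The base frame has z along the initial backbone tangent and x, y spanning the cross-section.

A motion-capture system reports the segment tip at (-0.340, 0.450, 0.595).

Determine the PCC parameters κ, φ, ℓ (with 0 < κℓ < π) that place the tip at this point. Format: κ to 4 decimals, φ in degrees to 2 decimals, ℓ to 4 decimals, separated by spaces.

1.6783 127.07 0.9041

ρ = √(x²+y²) = √(-0.340² + 0.450²) = 0.56400
φ = atan2(y, x) mod 360° = atan2(0.450, -0.340) = 127.0731°
|p|² = ρ² + z² = 0.56400² + 0.595² = 0.67212
κ = 2ρ / |p|² = 2×0.56400 / 0.67212 = 1.67827
θ = 2·atan2(ρ, z) = 2·atan2(0.56400, 0.595) = 1.51732 rad
ℓ = θ/κ = 1.51732/1.67827 = 0.90410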